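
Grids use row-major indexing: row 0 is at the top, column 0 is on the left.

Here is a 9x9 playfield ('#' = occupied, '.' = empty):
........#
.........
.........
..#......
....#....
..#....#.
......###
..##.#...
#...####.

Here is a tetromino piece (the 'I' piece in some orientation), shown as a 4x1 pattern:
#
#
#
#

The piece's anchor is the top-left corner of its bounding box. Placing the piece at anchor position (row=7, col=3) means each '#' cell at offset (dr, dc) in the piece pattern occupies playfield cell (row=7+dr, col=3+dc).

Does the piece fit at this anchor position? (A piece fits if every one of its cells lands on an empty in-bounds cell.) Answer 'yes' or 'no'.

Check each piece cell at anchor (7, 3):
  offset (0,0) -> (7,3): occupied ('#') -> FAIL
  offset (1,0) -> (8,3): empty -> OK
  offset (2,0) -> (9,3): out of bounds -> FAIL
  offset (3,0) -> (10,3): out of bounds -> FAIL
All cells valid: no

Answer: no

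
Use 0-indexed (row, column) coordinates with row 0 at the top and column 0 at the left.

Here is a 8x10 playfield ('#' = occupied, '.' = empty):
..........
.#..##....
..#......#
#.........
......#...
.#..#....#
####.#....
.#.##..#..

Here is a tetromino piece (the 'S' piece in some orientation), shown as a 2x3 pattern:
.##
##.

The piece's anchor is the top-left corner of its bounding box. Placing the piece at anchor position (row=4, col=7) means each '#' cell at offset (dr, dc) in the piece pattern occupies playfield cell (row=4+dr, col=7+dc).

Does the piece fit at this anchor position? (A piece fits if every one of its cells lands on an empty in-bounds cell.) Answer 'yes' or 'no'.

Check each piece cell at anchor (4, 7):
  offset (0,1) -> (4,8): empty -> OK
  offset (0,2) -> (4,9): empty -> OK
  offset (1,0) -> (5,7): empty -> OK
  offset (1,1) -> (5,8): empty -> OK
All cells valid: yes

Answer: yes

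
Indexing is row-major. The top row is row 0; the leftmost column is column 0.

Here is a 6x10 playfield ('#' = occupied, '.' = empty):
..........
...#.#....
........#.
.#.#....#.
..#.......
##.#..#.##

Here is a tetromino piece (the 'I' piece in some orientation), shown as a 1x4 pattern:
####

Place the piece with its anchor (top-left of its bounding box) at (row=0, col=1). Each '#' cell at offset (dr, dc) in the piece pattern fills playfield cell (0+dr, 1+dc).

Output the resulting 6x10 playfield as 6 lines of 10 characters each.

Fill (0+0,1+0) = (0,1)
Fill (0+0,1+1) = (0,2)
Fill (0+0,1+2) = (0,3)
Fill (0+0,1+3) = (0,4)

Answer: .####.....
...#.#....
........#.
.#.#....#.
..#.......
##.#..#.##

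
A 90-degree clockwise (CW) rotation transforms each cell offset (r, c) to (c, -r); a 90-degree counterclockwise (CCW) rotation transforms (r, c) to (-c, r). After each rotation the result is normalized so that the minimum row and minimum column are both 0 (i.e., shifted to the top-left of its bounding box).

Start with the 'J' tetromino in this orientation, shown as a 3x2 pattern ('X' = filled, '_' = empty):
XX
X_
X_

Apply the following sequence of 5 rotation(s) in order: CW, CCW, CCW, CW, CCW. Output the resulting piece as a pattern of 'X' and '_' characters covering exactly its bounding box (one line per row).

Answer: X__
XXX

Derivation:
Start:
XX
X_
X_
After rotation 1 (CW):
XXX
__X
After rotation 2 (CCW):
XX
X_
X_
After rotation 3 (CCW):
X__
XXX
After rotation 4 (CW):
XX
X_
X_
After rotation 5 (CCW):
X__
XXX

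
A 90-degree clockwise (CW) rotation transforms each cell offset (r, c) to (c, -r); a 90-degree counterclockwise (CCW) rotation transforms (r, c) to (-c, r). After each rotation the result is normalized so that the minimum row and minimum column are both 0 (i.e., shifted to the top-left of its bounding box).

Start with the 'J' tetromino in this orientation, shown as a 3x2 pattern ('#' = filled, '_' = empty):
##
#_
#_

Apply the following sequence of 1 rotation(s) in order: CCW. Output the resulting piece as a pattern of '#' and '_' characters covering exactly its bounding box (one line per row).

Start:
##
#_
#_
After rotation 1 (CCW):
#__
###

Answer: #__
###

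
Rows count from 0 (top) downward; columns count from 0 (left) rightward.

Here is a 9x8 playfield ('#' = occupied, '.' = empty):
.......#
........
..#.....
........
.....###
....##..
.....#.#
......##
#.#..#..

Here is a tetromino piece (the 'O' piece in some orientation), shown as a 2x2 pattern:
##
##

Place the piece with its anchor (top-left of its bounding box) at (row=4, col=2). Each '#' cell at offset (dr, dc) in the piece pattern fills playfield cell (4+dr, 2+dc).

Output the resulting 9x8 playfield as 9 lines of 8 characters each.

Answer: .......#
........
..#.....
........
..##.###
..####..
.....#.#
......##
#.#..#..

Derivation:
Fill (4+0,2+0) = (4,2)
Fill (4+0,2+1) = (4,3)
Fill (4+1,2+0) = (5,2)
Fill (4+1,2+1) = (5,3)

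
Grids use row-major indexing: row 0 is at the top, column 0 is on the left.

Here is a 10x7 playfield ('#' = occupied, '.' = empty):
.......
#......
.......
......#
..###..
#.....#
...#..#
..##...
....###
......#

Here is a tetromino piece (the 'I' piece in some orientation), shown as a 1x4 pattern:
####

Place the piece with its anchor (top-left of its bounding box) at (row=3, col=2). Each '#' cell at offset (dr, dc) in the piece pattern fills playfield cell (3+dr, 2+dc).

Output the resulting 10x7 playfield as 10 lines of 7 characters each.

Answer: .......
#......
.......
..#####
..###..
#.....#
...#..#
..##...
....###
......#

Derivation:
Fill (3+0,2+0) = (3,2)
Fill (3+0,2+1) = (3,3)
Fill (3+0,2+2) = (3,4)
Fill (3+0,2+3) = (3,5)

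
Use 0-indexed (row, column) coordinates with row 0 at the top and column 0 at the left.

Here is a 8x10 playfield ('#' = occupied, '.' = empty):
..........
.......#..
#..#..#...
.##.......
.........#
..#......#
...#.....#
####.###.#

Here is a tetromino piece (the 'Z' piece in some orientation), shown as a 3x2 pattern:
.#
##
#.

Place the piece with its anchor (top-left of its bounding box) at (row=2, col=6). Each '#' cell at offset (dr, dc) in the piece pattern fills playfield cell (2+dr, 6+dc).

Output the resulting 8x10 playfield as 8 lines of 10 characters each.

Fill (2+0,6+1) = (2,7)
Fill (2+1,6+0) = (3,6)
Fill (2+1,6+1) = (3,7)
Fill (2+2,6+0) = (4,6)

Answer: ..........
.......#..
#..#..##..
.##...##..
......#..#
..#......#
...#.....#
####.###.#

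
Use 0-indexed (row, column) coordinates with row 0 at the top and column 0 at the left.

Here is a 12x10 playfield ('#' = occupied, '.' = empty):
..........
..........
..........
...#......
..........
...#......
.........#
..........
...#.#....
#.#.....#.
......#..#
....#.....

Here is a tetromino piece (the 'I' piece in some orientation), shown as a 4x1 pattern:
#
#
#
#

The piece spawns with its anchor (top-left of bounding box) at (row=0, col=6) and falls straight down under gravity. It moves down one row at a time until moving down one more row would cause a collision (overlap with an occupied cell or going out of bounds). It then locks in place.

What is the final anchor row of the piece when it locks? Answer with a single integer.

Answer: 6

Derivation:
Spawn at (row=0, col=6). Try each row:
  row 0: fits
  row 1: fits
  row 2: fits
  row 3: fits
  row 4: fits
  row 5: fits
  row 6: fits
  row 7: blocked -> lock at row 6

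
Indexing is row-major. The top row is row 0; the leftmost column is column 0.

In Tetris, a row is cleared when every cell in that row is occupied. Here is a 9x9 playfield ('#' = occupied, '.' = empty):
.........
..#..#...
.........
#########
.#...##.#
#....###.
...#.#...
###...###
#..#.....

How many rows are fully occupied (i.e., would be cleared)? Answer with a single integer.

Answer: 1

Derivation:
Check each row:
  row 0: 9 empty cells -> not full
  row 1: 7 empty cells -> not full
  row 2: 9 empty cells -> not full
  row 3: 0 empty cells -> FULL (clear)
  row 4: 5 empty cells -> not full
  row 5: 5 empty cells -> not full
  row 6: 7 empty cells -> not full
  row 7: 3 empty cells -> not full
  row 8: 7 empty cells -> not full
Total rows cleared: 1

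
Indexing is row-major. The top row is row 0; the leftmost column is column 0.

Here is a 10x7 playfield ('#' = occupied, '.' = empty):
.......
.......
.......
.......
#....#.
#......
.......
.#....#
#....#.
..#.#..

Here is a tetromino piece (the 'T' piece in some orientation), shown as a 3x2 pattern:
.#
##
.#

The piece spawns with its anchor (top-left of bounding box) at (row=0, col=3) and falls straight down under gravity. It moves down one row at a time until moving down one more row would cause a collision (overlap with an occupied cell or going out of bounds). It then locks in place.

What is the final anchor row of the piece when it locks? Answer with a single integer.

Spawn at (row=0, col=3). Try each row:
  row 0: fits
  row 1: fits
  row 2: fits
  row 3: fits
  row 4: fits
  row 5: fits
  row 6: fits
  row 7: blocked -> lock at row 6

Answer: 6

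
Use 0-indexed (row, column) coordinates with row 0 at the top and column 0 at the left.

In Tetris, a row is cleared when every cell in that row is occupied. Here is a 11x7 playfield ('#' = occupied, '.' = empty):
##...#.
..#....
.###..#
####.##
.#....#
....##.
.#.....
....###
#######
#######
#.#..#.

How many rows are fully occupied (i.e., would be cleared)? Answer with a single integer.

Check each row:
  row 0: 4 empty cells -> not full
  row 1: 6 empty cells -> not full
  row 2: 3 empty cells -> not full
  row 3: 1 empty cell -> not full
  row 4: 5 empty cells -> not full
  row 5: 5 empty cells -> not full
  row 6: 6 empty cells -> not full
  row 7: 4 empty cells -> not full
  row 8: 0 empty cells -> FULL (clear)
  row 9: 0 empty cells -> FULL (clear)
  row 10: 4 empty cells -> not full
Total rows cleared: 2

Answer: 2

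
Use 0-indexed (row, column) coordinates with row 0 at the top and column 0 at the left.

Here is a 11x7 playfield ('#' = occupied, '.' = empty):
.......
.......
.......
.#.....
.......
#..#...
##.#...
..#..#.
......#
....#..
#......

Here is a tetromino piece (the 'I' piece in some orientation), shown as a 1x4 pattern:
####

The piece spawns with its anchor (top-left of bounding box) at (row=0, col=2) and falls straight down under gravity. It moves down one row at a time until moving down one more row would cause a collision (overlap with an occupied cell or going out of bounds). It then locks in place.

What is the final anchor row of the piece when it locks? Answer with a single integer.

Answer: 4

Derivation:
Spawn at (row=0, col=2). Try each row:
  row 0: fits
  row 1: fits
  row 2: fits
  row 3: fits
  row 4: fits
  row 5: blocked -> lock at row 4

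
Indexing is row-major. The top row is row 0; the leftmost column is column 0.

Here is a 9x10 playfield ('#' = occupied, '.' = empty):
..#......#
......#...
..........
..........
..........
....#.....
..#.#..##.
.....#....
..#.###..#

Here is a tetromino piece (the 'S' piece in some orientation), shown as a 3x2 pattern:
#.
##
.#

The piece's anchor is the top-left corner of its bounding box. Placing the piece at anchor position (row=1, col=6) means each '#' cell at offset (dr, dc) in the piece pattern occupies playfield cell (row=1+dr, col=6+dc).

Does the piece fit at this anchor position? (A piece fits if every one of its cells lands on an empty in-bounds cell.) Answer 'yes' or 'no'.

Answer: no

Derivation:
Check each piece cell at anchor (1, 6):
  offset (0,0) -> (1,6): occupied ('#') -> FAIL
  offset (1,0) -> (2,6): empty -> OK
  offset (1,1) -> (2,7): empty -> OK
  offset (2,1) -> (3,7): empty -> OK
All cells valid: no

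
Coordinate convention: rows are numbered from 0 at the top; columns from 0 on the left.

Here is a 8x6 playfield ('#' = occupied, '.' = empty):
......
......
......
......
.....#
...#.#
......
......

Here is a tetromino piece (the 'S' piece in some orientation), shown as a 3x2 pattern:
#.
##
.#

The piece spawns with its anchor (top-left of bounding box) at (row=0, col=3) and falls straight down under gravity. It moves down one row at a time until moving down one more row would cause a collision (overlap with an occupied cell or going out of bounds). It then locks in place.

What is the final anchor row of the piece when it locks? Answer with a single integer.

Spawn at (row=0, col=3). Try each row:
  row 0: fits
  row 1: fits
  row 2: fits
  row 3: fits
  row 4: blocked -> lock at row 3

Answer: 3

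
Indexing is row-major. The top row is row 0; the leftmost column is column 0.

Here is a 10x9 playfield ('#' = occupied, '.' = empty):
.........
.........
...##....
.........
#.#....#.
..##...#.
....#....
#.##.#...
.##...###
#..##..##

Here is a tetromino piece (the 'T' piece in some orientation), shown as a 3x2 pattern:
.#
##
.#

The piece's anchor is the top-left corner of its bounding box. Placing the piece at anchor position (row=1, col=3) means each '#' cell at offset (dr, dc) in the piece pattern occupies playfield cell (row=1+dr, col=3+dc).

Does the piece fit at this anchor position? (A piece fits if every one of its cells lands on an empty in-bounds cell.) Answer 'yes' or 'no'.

Answer: no

Derivation:
Check each piece cell at anchor (1, 3):
  offset (0,1) -> (1,4): empty -> OK
  offset (1,0) -> (2,3): occupied ('#') -> FAIL
  offset (1,1) -> (2,4): occupied ('#') -> FAIL
  offset (2,1) -> (3,4): empty -> OK
All cells valid: no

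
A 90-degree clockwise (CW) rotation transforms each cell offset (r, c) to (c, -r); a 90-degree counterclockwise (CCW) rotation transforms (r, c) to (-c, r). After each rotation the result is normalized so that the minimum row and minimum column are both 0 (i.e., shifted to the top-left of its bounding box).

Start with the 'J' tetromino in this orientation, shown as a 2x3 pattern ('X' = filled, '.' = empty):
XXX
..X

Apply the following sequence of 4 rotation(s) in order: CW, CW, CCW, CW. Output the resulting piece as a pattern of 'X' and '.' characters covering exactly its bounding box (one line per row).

Start:
XXX
..X
After rotation 1 (CW):
.X
.X
XX
After rotation 2 (CW):
X..
XXX
After rotation 3 (CCW):
.X
.X
XX
After rotation 4 (CW):
X..
XXX

Answer: X..
XXX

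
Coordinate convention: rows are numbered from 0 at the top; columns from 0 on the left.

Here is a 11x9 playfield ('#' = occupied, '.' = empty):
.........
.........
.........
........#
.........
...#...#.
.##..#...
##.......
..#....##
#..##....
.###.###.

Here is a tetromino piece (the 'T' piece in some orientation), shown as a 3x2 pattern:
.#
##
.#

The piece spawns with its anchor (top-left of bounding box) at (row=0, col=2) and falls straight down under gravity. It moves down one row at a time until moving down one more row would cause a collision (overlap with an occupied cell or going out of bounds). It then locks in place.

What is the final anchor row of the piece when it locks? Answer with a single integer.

Spawn at (row=0, col=2). Try each row:
  row 0: fits
  row 1: fits
  row 2: fits
  row 3: blocked -> lock at row 2

Answer: 2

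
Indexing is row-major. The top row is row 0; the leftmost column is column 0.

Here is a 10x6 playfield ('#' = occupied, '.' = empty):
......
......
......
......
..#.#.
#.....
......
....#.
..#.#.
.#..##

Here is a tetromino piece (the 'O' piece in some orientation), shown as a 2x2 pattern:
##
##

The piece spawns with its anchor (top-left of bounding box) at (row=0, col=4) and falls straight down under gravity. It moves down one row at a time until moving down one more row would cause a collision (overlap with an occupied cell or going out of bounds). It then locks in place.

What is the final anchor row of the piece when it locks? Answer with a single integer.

Spawn at (row=0, col=4). Try each row:
  row 0: fits
  row 1: fits
  row 2: fits
  row 3: blocked -> lock at row 2

Answer: 2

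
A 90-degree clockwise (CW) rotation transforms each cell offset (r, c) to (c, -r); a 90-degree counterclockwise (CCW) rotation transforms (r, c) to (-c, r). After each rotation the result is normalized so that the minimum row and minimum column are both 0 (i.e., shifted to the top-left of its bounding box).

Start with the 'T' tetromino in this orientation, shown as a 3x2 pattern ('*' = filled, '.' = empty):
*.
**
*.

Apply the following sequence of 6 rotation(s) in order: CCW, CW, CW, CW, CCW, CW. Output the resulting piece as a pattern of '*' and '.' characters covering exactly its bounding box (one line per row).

Start:
*.
**
*.
After rotation 1 (CCW):
.*.
***
After rotation 2 (CW):
*.
**
*.
After rotation 3 (CW):
***
.*.
After rotation 4 (CW):
.*
**
.*
After rotation 5 (CCW):
***
.*.
After rotation 6 (CW):
.*
**
.*

Answer: .*
**
.*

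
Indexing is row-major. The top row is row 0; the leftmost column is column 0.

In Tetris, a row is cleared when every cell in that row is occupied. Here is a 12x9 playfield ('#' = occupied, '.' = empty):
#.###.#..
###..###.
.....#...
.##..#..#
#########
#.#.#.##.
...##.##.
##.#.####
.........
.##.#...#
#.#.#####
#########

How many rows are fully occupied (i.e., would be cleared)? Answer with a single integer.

Answer: 2

Derivation:
Check each row:
  row 0: 4 empty cells -> not full
  row 1: 3 empty cells -> not full
  row 2: 8 empty cells -> not full
  row 3: 5 empty cells -> not full
  row 4: 0 empty cells -> FULL (clear)
  row 5: 4 empty cells -> not full
  row 6: 5 empty cells -> not full
  row 7: 2 empty cells -> not full
  row 8: 9 empty cells -> not full
  row 9: 5 empty cells -> not full
  row 10: 2 empty cells -> not full
  row 11: 0 empty cells -> FULL (clear)
Total rows cleared: 2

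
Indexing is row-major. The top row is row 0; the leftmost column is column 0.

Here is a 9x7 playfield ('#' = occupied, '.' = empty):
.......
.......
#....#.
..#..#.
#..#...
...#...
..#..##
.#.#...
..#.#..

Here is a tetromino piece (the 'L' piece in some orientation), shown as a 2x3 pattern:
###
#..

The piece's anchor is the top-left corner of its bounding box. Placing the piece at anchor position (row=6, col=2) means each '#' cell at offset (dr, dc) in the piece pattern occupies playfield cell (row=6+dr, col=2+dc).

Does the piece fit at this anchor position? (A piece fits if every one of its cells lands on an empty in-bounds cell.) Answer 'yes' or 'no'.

Check each piece cell at anchor (6, 2):
  offset (0,0) -> (6,2): occupied ('#') -> FAIL
  offset (0,1) -> (6,3): empty -> OK
  offset (0,2) -> (6,4): empty -> OK
  offset (1,0) -> (7,2): empty -> OK
All cells valid: no

Answer: no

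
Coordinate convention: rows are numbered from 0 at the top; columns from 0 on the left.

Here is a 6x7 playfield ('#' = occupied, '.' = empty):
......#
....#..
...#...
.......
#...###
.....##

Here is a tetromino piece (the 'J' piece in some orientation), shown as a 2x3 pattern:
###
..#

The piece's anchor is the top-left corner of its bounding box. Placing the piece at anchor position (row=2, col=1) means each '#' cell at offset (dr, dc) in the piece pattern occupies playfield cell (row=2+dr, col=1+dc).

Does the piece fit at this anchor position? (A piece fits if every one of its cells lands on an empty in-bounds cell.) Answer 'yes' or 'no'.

Answer: no

Derivation:
Check each piece cell at anchor (2, 1):
  offset (0,0) -> (2,1): empty -> OK
  offset (0,1) -> (2,2): empty -> OK
  offset (0,2) -> (2,3): occupied ('#') -> FAIL
  offset (1,2) -> (3,3): empty -> OK
All cells valid: no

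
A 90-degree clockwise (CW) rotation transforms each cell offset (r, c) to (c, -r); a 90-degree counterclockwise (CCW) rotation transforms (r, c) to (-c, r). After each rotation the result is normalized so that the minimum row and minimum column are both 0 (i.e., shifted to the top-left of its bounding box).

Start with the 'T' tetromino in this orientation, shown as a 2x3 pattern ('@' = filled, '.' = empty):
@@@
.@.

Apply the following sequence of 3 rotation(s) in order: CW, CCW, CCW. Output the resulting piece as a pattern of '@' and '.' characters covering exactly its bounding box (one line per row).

Answer: @.
@@
@.

Derivation:
Start:
@@@
.@.
After rotation 1 (CW):
.@
@@
.@
After rotation 2 (CCW):
@@@
.@.
After rotation 3 (CCW):
@.
@@
@.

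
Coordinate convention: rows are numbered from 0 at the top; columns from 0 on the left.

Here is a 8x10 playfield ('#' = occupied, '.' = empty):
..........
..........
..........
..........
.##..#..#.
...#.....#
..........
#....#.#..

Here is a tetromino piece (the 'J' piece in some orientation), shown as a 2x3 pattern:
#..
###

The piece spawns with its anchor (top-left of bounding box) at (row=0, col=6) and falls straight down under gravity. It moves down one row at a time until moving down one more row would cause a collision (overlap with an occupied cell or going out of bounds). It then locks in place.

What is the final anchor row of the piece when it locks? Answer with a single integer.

Spawn at (row=0, col=6). Try each row:
  row 0: fits
  row 1: fits
  row 2: fits
  row 3: blocked -> lock at row 2

Answer: 2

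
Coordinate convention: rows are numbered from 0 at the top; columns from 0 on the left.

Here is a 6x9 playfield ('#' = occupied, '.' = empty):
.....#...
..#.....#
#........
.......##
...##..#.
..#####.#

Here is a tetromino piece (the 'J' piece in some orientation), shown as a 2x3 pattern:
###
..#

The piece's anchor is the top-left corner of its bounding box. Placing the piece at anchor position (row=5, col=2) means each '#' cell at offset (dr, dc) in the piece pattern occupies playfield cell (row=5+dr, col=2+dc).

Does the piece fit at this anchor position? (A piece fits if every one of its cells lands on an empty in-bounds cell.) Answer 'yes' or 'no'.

Check each piece cell at anchor (5, 2):
  offset (0,0) -> (5,2): occupied ('#') -> FAIL
  offset (0,1) -> (5,3): occupied ('#') -> FAIL
  offset (0,2) -> (5,4): occupied ('#') -> FAIL
  offset (1,2) -> (6,4): out of bounds -> FAIL
All cells valid: no

Answer: no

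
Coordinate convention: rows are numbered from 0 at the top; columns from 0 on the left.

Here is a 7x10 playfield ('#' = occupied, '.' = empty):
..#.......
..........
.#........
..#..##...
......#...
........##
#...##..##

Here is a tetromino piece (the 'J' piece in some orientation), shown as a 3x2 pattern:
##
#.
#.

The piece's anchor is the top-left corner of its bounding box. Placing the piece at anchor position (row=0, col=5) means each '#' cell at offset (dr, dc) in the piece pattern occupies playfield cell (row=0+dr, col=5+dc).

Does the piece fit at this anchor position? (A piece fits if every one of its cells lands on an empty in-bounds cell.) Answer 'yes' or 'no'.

Answer: yes

Derivation:
Check each piece cell at anchor (0, 5):
  offset (0,0) -> (0,5): empty -> OK
  offset (0,1) -> (0,6): empty -> OK
  offset (1,0) -> (1,5): empty -> OK
  offset (2,0) -> (2,5): empty -> OK
All cells valid: yes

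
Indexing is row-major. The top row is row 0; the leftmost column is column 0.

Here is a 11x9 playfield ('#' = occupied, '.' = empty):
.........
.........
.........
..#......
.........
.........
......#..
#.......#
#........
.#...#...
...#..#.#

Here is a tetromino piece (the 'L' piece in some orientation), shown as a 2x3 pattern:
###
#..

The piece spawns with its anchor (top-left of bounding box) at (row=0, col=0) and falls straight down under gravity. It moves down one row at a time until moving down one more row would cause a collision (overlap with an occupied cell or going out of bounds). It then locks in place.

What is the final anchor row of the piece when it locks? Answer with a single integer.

Spawn at (row=0, col=0). Try each row:
  row 0: fits
  row 1: fits
  row 2: fits
  row 3: blocked -> lock at row 2

Answer: 2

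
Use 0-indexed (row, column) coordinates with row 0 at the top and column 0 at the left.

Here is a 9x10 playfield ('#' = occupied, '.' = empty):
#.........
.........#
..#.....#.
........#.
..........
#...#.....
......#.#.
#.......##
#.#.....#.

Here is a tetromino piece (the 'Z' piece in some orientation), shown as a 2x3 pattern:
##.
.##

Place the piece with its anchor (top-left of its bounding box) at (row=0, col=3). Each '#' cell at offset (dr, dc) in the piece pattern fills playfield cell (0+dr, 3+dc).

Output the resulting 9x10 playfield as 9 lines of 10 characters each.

Answer: #..##.....
....##...#
..#.....#.
........#.
..........
#...#.....
......#.#.
#.......##
#.#.....#.

Derivation:
Fill (0+0,3+0) = (0,3)
Fill (0+0,3+1) = (0,4)
Fill (0+1,3+1) = (1,4)
Fill (0+1,3+2) = (1,5)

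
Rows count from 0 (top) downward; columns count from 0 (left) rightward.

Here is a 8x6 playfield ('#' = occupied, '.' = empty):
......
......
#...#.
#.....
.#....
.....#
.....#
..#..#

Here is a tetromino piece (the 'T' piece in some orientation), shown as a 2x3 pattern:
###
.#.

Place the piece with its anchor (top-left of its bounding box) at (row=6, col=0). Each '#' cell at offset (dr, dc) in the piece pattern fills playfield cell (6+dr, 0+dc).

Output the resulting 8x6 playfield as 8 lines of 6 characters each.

Answer: ......
......
#...#.
#.....
.#....
.....#
###..#
.##..#

Derivation:
Fill (6+0,0+0) = (6,0)
Fill (6+0,0+1) = (6,1)
Fill (6+0,0+2) = (6,2)
Fill (6+1,0+1) = (7,1)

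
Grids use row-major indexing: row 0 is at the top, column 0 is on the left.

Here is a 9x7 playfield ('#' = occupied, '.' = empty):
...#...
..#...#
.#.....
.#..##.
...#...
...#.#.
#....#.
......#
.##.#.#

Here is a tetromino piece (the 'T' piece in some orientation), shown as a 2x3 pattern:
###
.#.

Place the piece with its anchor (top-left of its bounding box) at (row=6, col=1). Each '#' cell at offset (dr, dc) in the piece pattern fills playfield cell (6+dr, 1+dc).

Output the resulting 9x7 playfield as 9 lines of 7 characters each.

Fill (6+0,1+0) = (6,1)
Fill (6+0,1+1) = (6,2)
Fill (6+0,1+2) = (6,3)
Fill (6+1,1+1) = (7,2)

Answer: ...#...
..#...#
.#.....
.#..##.
...#...
...#.#.
####.#.
..#...#
.##.#.#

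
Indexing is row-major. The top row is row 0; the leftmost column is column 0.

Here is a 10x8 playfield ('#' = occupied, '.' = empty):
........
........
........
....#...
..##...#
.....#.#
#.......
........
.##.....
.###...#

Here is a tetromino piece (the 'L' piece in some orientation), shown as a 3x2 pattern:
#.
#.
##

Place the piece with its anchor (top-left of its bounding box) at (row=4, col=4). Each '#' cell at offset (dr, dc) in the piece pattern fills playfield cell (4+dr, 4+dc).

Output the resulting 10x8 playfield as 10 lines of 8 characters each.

Answer: ........
........
........
....#...
..###..#
....##.#
#...##..
........
.##.....
.###...#

Derivation:
Fill (4+0,4+0) = (4,4)
Fill (4+1,4+0) = (5,4)
Fill (4+2,4+0) = (6,4)
Fill (4+2,4+1) = (6,5)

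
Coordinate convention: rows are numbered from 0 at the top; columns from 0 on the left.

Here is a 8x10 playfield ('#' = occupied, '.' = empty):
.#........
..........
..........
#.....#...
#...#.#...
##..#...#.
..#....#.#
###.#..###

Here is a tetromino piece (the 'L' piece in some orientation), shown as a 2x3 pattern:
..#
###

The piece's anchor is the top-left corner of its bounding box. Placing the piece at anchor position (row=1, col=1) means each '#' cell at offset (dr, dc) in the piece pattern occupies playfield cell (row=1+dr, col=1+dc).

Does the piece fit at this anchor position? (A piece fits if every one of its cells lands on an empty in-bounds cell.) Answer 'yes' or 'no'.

Check each piece cell at anchor (1, 1):
  offset (0,2) -> (1,3): empty -> OK
  offset (1,0) -> (2,1): empty -> OK
  offset (1,1) -> (2,2): empty -> OK
  offset (1,2) -> (2,3): empty -> OK
All cells valid: yes

Answer: yes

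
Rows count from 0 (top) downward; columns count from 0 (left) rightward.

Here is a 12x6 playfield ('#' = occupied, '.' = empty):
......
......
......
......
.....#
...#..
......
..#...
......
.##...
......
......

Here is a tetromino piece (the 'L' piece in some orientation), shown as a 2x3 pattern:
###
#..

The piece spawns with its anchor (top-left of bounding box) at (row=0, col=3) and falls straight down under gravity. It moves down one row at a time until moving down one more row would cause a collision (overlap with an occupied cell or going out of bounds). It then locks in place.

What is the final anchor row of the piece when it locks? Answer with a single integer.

Answer: 3

Derivation:
Spawn at (row=0, col=3). Try each row:
  row 0: fits
  row 1: fits
  row 2: fits
  row 3: fits
  row 4: blocked -> lock at row 3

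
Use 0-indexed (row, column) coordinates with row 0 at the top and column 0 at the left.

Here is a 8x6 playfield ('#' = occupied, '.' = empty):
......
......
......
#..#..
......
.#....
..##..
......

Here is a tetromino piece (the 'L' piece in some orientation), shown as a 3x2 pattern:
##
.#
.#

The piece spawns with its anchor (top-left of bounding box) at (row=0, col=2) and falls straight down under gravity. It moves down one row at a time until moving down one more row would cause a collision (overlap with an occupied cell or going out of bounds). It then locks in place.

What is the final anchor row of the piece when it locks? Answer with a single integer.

Spawn at (row=0, col=2). Try each row:
  row 0: fits
  row 1: blocked -> lock at row 0

Answer: 0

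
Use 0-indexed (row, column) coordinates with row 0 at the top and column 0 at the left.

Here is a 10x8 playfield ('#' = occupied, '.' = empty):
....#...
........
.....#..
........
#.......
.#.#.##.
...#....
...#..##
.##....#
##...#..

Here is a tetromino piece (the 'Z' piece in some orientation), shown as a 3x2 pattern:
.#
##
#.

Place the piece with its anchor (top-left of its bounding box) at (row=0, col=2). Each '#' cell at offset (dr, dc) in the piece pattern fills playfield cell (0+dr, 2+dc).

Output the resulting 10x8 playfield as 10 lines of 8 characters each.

Fill (0+0,2+1) = (0,3)
Fill (0+1,2+0) = (1,2)
Fill (0+1,2+1) = (1,3)
Fill (0+2,2+0) = (2,2)

Answer: ...##...
..##....
..#..#..
........
#.......
.#.#.##.
...#....
...#..##
.##....#
##...#..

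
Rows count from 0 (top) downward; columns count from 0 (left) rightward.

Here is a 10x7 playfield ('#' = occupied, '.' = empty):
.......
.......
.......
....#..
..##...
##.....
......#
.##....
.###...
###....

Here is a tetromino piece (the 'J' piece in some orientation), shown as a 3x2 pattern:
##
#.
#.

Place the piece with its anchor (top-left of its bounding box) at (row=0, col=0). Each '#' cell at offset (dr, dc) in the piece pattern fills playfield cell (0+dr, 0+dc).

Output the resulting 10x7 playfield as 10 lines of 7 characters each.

Fill (0+0,0+0) = (0,0)
Fill (0+0,0+1) = (0,1)
Fill (0+1,0+0) = (1,0)
Fill (0+2,0+0) = (2,0)

Answer: ##.....
#......
#......
....#..
..##...
##.....
......#
.##....
.###...
###....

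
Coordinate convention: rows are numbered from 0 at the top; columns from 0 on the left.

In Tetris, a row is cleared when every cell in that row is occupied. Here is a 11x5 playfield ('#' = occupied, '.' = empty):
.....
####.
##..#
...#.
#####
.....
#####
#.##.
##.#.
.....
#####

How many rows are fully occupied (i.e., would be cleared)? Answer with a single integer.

Check each row:
  row 0: 5 empty cells -> not full
  row 1: 1 empty cell -> not full
  row 2: 2 empty cells -> not full
  row 3: 4 empty cells -> not full
  row 4: 0 empty cells -> FULL (clear)
  row 5: 5 empty cells -> not full
  row 6: 0 empty cells -> FULL (clear)
  row 7: 2 empty cells -> not full
  row 8: 2 empty cells -> not full
  row 9: 5 empty cells -> not full
  row 10: 0 empty cells -> FULL (clear)
Total rows cleared: 3

Answer: 3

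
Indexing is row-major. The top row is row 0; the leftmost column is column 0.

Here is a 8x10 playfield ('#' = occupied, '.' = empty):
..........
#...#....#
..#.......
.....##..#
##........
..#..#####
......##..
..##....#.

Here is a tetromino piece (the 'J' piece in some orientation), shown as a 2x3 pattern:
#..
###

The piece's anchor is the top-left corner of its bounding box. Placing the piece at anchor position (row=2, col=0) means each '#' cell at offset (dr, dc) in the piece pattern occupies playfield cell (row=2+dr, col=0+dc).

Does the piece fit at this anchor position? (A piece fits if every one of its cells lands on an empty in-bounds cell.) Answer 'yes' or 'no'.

Check each piece cell at anchor (2, 0):
  offset (0,0) -> (2,0): empty -> OK
  offset (1,0) -> (3,0): empty -> OK
  offset (1,1) -> (3,1): empty -> OK
  offset (1,2) -> (3,2): empty -> OK
All cells valid: yes

Answer: yes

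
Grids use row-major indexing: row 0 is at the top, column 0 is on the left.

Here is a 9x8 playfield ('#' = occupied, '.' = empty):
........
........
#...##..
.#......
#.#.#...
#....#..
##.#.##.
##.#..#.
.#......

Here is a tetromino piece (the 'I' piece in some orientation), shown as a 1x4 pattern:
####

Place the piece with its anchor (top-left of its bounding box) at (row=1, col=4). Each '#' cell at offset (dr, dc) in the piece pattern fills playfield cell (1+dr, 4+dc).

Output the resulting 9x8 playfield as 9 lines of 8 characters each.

Answer: ........
....####
#...##..
.#......
#.#.#...
#....#..
##.#.##.
##.#..#.
.#......

Derivation:
Fill (1+0,4+0) = (1,4)
Fill (1+0,4+1) = (1,5)
Fill (1+0,4+2) = (1,6)
Fill (1+0,4+3) = (1,7)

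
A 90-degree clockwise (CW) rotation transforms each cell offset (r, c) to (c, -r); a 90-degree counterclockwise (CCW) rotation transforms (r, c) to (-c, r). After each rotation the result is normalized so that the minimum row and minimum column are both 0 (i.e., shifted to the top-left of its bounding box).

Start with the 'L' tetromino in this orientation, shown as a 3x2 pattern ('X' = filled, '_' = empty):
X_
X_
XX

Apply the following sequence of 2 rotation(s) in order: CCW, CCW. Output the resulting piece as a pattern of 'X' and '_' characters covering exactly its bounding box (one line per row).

Start:
X_
X_
XX
After rotation 1 (CCW):
__X
XXX
After rotation 2 (CCW):
XX
_X
_X

Answer: XX
_X
_X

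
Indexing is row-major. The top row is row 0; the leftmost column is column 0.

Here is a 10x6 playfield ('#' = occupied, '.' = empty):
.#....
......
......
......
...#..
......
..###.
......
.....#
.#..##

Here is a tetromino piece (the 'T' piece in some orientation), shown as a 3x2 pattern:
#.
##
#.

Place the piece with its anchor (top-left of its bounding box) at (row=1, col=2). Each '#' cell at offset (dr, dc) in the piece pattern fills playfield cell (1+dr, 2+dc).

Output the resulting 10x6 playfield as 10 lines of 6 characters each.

Answer: .#....
..#...
..##..
..#...
...#..
......
..###.
......
.....#
.#..##

Derivation:
Fill (1+0,2+0) = (1,2)
Fill (1+1,2+0) = (2,2)
Fill (1+1,2+1) = (2,3)
Fill (1+2,2+0) = (3,2)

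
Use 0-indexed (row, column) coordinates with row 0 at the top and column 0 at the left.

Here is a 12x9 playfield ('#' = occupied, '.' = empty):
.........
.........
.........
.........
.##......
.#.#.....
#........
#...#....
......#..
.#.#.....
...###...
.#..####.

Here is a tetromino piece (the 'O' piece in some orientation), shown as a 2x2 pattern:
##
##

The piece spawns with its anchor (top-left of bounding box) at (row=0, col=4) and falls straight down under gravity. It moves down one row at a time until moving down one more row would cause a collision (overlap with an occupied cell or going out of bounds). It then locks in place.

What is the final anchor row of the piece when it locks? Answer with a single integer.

Spawn at (row=0, col=4). Try each row:
  row 0: fits
  row 1: fits
  row 2: fits
  row 3: fits
  row 4: fits
  row 5: fits
  row 6: blocked -> lock at row 5

Answer: 5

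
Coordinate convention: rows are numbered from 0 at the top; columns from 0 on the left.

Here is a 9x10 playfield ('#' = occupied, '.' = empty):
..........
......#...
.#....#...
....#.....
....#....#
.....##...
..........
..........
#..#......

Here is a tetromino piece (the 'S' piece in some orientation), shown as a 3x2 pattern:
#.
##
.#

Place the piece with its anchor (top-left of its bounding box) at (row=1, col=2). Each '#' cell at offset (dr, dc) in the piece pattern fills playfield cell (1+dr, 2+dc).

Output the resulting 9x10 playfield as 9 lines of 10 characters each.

Fill (1+0,2+0) = (1,2)
Fill (1+1,2+0) = (2,2)
Fill (1+1,2+1) = (2,3)
Fill (1+2,2+1) = (3,3)

Answer: ..........
..#...#...
.###..#...
...##.....
....#....#
.....##...
..........
..........
#..#......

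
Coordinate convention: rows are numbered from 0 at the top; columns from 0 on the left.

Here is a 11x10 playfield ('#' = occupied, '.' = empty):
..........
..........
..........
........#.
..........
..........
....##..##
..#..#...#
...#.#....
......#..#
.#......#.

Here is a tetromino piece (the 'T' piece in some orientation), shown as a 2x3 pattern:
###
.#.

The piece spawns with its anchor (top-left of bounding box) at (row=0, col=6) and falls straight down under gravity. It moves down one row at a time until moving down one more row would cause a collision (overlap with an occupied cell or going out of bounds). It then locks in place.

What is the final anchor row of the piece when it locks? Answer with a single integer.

Answer: 2

Derivation:
Spawn at (row=0, col=6). Try each row:
  row 0: fits
  row 1: fits
  row 2: fits
  row 3: blocked -> lock at row 2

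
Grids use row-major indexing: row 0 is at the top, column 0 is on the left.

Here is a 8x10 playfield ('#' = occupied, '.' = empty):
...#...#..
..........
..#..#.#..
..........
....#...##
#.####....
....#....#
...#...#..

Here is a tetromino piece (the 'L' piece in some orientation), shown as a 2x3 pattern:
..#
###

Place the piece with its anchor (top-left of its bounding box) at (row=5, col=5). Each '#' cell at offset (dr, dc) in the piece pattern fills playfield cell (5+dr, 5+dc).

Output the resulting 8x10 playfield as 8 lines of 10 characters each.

Answer: ...#...#..
..........
..#..#.#..
..........
....#...##
#.####.#..
....####.#
...#...#..

Derivation:
Fill (5+0,5+2) = (5,7)
Fill (5+1,5+0) = (6,5)
Fill (5+1,5+1) = (6,6)
Fill (5+1,5+2) = (6,7)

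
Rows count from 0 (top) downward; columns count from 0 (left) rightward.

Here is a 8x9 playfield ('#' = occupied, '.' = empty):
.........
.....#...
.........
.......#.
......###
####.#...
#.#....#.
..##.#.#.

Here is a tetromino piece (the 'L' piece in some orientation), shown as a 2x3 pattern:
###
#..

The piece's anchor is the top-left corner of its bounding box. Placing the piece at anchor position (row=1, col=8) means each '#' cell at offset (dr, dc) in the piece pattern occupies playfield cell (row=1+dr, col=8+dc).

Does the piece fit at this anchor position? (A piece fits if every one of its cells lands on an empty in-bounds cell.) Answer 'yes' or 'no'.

Answer: no

Derivation:
Check each piece cell at anchor (1, 8):
  offset (0,0) -> (1,8): empty -> OK
  offset (0,1) -> (1,9): out of bounds -> FAIL
  offset (0,2) -> (1,10): out of bounds -> FAIL
  offset (1,0) -> (2,8): empty -> OK
All cells valid: no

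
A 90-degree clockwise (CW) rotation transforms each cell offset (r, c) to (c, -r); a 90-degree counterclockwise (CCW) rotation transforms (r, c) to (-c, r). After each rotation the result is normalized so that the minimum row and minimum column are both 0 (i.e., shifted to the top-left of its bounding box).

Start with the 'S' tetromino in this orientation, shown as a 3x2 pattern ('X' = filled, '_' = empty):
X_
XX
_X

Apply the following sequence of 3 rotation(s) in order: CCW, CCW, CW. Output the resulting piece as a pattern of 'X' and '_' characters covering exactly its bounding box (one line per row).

Start:
X_
XX
_X
After rotation 1 (CCW):
_XX
XX_
After rotation 2 (CCW):
X_
XX
_X
After rotation 3 (CW):
_XX
XX_

Answer: _XX
XX_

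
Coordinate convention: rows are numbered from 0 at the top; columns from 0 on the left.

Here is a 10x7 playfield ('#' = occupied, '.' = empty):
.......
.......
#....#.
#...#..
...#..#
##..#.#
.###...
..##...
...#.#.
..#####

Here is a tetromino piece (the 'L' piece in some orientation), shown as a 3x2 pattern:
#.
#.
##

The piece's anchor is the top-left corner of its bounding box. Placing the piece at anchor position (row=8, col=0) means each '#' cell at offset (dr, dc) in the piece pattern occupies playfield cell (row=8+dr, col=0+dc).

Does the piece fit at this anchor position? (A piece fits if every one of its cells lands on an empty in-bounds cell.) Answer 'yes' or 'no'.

Check each piece cell at anchor (8, 0):
  offset (0,0) -> (8,0): empty -> OK
  offset (1,0) -> (9,0): empty -> OK
  offset (2,0) -> (10,0): out of bounds -> FAIL
  offset (2,1) -> (10,1): out of bounds -> FAIL
All cells valid: no

Answer: no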